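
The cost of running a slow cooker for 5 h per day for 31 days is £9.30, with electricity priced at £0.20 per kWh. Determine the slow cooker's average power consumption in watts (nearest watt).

Energy = £9.30 ÷ £0.20/kWh = 46.5 kWh
Runtime = 5 h/day × 31 days = 155 h
Power = 46.5 kWh ÷ 155 h = 0.3 kW = 300 W

300 W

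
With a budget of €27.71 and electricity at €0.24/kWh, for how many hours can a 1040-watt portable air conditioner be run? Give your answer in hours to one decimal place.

111.0 h

Energy available = €27.71 ÷ €0.24/kWh = 115.4583 kWh
Hours = 115.4583 kWh ÷ 1.04 kW = 111.0 h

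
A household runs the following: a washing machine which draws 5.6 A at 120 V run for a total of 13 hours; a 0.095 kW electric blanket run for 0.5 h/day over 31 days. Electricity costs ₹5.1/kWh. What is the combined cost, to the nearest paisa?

₹52.06

washing machine: Power = 5.6 A × 120 V = 672 W = 0.672 kW
washing machine: 0.672 kW × 13 h = 8.736 kWh
electric blanket: Runtime = 0.5 h/day × 31 days = 15.5 h
electric blanket: 0.095 kW × 15.5 h = 1.4725 kWh
Total energy = 10.2085 kWh
Cost = 10.2085 × ₹5.1 = ₹52.06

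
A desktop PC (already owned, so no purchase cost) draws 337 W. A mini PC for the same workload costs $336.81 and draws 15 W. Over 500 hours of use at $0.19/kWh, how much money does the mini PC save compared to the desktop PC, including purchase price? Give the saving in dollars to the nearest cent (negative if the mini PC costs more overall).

desktop PC: $0.00 + (337/1000) kW × 500 h × $0.19 = $0.00 + $32.015 = $32.015
mini PC: $336.81 + (15/1000) kW × 500 h × $0.19 = $336.81 + $1.425 = $338.235
Saving = $32.015 − $338.235 = −$306.22

-$306.22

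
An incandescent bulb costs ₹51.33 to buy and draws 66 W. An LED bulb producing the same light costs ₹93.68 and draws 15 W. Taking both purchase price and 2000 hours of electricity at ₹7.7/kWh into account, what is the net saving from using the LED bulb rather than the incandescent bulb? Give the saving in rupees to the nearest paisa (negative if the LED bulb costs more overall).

incandescent bulb: ₹51.33 + (66/1000) kW × 2000 h × ₹7.7 = ₹51.33 + ₹1016.4 = ₹1067.73
LED bulb: ₹93.68 + (15/1000) kW × 2000 h × ₹7.7 = ₹93.68 + ₹231 = ₹324.68
Saving = ₹1067.73 − ₹324.68 = ₹743.05

₹743.05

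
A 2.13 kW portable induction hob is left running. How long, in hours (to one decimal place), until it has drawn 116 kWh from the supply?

Hours = 116 kWh ÷ 2.13 kW = 54.5 h

54.5 h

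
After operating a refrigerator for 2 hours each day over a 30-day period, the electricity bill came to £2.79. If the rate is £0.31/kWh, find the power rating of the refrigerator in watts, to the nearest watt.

150 W

Energy = £2.79 ÷ £0.31/kWh = 9 kWh
Runtime = 2 h/day × 30 days = 60 h
Power = 9 kWh ÷ 60 h = 0.15 kW = 150 W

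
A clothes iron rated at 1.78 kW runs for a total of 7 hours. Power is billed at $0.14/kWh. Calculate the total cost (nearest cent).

$1.74

Energy = 1.78 kW × 7 h = 12.46 kWh
Cost = 12.46 kWh × $0.14/kWh = $1.74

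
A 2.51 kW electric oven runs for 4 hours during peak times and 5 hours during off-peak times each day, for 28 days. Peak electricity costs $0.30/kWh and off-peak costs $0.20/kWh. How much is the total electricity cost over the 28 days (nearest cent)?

$154.62

Peak energy = 2.51 kW × 4 h × 28 = 281.12 kWh
Off-peak energy = 2.51 kW × 5 h × 28 = 351.4 kWh
Cost = 281.12 × $0.30 + 351.4 × $0.20 = $84.336 + $70.28 = $154.62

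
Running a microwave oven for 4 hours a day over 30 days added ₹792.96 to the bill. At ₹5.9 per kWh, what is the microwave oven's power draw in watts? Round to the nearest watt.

Energy = ₹792.96 ÷ ₹5.9/kWh = 134.4 kWh
Runtime = 4 h/day × 30 days = 120 h
Power = 134.4 kWh ÷ 120 h = 1.12 kW = 1120 W

1120 W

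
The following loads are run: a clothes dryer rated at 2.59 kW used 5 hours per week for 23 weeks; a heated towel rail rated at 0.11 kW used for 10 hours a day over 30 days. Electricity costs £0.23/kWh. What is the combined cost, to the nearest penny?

£76.10

clothes dryer: Runtime = 5 h/week × 23 weeks = 115 h
clothes dryer: 2.59 kW × 115 h = 297.85 kWh
heated towel rail: Runtime = 10 h/day × 30 days = 300 h
heated towel rail: 0.11 kW × 300 h = 33 kWh
Total energy = 330.85 kWh
Cost = 330.85 × £0.23 = £76.10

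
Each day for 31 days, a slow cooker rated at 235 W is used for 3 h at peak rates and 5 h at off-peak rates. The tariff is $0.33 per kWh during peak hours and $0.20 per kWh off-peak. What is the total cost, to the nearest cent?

Peak energy = 0.235 kW × 3 h × 31 = 21.855 kWh
Off-peak energy = 0.235 kW × 5 h × 31 = 36.425 kWh
Cost = 21.855 × $0.33 + 36.425 × $0.20 = $7.21215 + $7.285 = $14.50

$14.50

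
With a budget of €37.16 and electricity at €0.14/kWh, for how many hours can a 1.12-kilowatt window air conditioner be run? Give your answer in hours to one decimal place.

237.0 h

Energy available = €37.16 ÷ €0.14/kWh = 265.4286 kWh
Hours = 265.4286 kWh ÷ 1.12 kW = 237.0 h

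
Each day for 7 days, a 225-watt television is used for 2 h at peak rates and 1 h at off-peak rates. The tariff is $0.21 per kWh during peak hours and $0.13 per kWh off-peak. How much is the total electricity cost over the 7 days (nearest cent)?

Peak energy = 0.225 kW × 2 h × 7 = 3.15 kWh
Off-peak energy = 0.225 kW × 1 h × 7 = 1.575 kWh
Cost = 3.15 × $0.21 + 1.575 × $0.13 = $0.6615 + $0.20475 = $0.87

$0.87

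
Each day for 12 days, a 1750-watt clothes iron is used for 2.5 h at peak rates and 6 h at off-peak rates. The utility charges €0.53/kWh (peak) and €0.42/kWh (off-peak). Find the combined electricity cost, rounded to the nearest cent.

Peak energy = 1.75 kW × 2.5 h × 12 = 52.5 kWh
Off-peak energy = 1.75 kW × 6 h × 12 = 126 kWh
Cost = 52.5 × €0.53 + 126 × €0.42 = €27.825 + €52.92 = €80.75

€80.75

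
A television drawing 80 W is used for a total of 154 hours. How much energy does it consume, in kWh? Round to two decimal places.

12.32 kWh

Energy = 0.08 kW × 154 h = 12.32 kWh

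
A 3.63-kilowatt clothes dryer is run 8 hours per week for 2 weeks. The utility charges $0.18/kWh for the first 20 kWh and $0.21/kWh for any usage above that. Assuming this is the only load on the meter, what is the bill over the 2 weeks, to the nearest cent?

Runtime = 8 h/week × 2 weeks = 16 h
Energy = 3.63 kW × 16 h = 58.08 kWh
Tier 1 (0–20 kWh): 20 × $0.18 = $3.6
Above 20 kWh: 38.08 × $0.21 = $7.9968
Bill = $11.60

$11.60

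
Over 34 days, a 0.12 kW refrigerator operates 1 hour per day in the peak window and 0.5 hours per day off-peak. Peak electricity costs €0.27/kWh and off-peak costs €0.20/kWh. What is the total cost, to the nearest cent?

Peak energy = 0.12 kW × 1 h × 34 = 4.08 kWh
Off-peak energy = 0.12 kW × 0.5 h × 34 = 2.04 kWh
Cost = 4.08 × €0.27 + 2.04 × €0.20 = €1.1016 + €0.408 = €1.51

€1.51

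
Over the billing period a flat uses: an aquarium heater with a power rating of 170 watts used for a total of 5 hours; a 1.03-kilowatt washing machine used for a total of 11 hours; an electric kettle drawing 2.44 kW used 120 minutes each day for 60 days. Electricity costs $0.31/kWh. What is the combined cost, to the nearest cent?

$94.54

aquarium heater: 0.17 kW × 5 h = 0.85 kWh
washing machine: 1.03 kW × 11 h = 11.33 kWh
electric kettle: Runtime = 120 min × 60 = 7200 min = 120 h
electric kettle: 2.44 kW × 120 h = 292.8 kWh
Total energy = 304.98 kWh
Cost = 304.98 × $0.31 = $94.54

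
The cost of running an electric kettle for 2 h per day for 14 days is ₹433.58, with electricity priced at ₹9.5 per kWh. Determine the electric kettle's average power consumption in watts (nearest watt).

Energy = ₹433.58 ÷ ₹9.5/kWh = 45.64 kWh
Runtime = 2 h/day × 14 days = 28 h
Power = 45.64 kWh ÷ 28 h = 1.63 kW = 1630 W

1630 W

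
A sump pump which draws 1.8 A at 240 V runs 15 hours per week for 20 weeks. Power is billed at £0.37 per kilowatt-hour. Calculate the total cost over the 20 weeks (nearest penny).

£47.95

Power = 1.8 A × 240 V = 432 W = 0.432 kW
Runtime = 15 h/week × 20 weeks = 300 h
Energy = 0.432 kW × 300 h = 129.6 kWh
Cost = 129.6 kWh × £0.37/kWh = £47.95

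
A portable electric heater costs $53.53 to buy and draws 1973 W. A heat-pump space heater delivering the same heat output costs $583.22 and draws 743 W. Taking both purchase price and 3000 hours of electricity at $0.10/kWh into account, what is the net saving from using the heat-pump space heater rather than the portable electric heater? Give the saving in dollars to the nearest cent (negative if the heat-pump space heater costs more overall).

-$160.69

portable electric heater: $53.53 + (1973/1000) kW × 3000 h × $0.10 = $53.53 + $591.9 = $645.43
heat-pump space heater: $583.22 + (743/1000) kW × 3000 h × $0.10 = $583.22 + $222.9 = $806.12
Saving = $645.43 − $806.12 = −$160.69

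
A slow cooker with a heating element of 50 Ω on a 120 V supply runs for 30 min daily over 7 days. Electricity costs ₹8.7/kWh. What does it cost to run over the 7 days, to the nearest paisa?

Power = V²/R = 120²/50 = 288 W = 0.288 kW
Runtime = 30 min × 7 = 210 min = 3.5 h
Energy = 0.288 kW × 3.5 h = 1.008 kWh
Cost = 1.008 kWh × ₹8.7/kWh = ₹8.77

₹8.77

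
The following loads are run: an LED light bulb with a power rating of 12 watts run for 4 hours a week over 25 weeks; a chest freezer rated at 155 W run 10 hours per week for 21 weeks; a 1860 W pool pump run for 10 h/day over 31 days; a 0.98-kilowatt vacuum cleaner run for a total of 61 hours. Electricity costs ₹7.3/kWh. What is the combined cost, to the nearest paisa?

LED light bulb: Runtime = 4 h/week × 25 weeks = 100 h
LED light bulb: 0.012 kW × 100 h = 1.2 kWh
chest freezer: Runtime = 10 h/week × 21 weeks = 210 h
chest freezer: 0.155 kW × 210 h = 32.55 kWh
pool pump: Runtime = 10 h/day × 31 days = 310 h
pool pump: 1.86 kW × 310 h = 576.6 kWh
vacuum cleaner: 0.98 kW × 61 h = 59.78 kWh
Total energy = 670.13 kWh
Cost = 670.13 × ₹7.3 = ₹4891.95

₹4891.95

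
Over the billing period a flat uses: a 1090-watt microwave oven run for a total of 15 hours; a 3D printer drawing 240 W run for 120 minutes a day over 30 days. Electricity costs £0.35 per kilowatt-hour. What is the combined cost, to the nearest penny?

microwave oven: 1.09 kW × 15 h = 16.35 kWh
3D printer: Runtime = 120 min × 30 = 3600 min = 60 h
3D printer: 0.24 kW × 60 h = 14.4 kWh
Total energy = 30.75 kWh
Cost = 30.75 × £0.35 = £10.76

£10.76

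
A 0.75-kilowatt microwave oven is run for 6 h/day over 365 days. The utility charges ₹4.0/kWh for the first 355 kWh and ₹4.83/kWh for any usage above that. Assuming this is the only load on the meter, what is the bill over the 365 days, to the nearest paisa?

Runtime = 6 h/day × 365 days = 2190 h
Energy = 0.75 kW × 2190 h = 1642.5 kWh
Tier 1 (0–355 kWh): 355 × ₹4.0 = ₹1420
Above 355 kWh: 1287.5 × ₹4.83 = ₹6218.625
Bill = ₹7638.63

₹7638.63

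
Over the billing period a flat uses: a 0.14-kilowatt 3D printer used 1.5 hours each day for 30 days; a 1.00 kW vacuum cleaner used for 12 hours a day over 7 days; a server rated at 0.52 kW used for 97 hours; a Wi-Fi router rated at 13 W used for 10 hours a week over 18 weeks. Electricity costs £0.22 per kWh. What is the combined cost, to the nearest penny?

£31.48

3D printer: Runtime = 1.5 h/day × 30 days = 45 h
3D printer: 0.14 kW × 45 h = 6.3 kWh
vacuum cleaner: Runtime = 12 h/day × 7 days = 84 h
vacuum cleaner: 1 kW × 84 h = 84 kWh
server: 0.52 kW × 97 h = 50.44 kWh
Wi-Fi router: Runtime = 10 h/week × 18 weeks = 180 h
Wi-Fi router: 0.013 kW × 180 h = 2.34 kWh
Total energy = 143.08 kWh
Cost = 143.08 × £0.22 = £31.48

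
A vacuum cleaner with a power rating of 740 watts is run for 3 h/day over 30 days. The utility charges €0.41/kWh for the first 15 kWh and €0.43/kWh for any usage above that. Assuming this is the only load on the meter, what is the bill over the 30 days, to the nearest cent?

€28.34

Runtime = 3 h/day × 30 days = 90 h
Energy = 0.74 kW × 90 h = 66.6 kWh
Tier 1 (0–15 kWh): 15 × €0.41 = €6.15
Above 15 kWh: 51.6 × €0.43 = €22.188
Bill = €28.34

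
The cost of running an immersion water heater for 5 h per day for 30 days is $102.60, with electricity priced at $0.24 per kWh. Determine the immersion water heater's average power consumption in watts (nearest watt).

2850 W

Energy = $102.60 ÷ $0.24/kWh = 427.5 kWh
Runtime = 5 h/day × 30 days = 150 h
Power = 427.5 kWh ÷ 150 h = 2.85 kW = 2850 W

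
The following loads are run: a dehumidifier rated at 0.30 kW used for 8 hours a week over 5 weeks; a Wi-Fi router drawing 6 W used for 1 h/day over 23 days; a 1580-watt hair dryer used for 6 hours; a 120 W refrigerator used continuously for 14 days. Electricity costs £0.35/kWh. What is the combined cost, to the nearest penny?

£21.68

dehumidifier: Runtime = 8 h/week × 5 weeks = 40 h
dehumidifier: 0.3 kW × 40 h = 12 kWh
Wi-Fi router: Runtime = 1 h/day × 23 days = 23 h
Wi-Fi router: 0.006 kW × 23 h = 0.138 kWh
hair dryer: 1.58 kW × 6 h = 9.48 kWh
refrigerator: Runtime = 24 h × 14 = 336 h
refrigerator: 0.12 kW × 336 h = 40.32 kWh
Total energy = 61.938 kWh
Cost = 61.938 × £0.35 = £21.68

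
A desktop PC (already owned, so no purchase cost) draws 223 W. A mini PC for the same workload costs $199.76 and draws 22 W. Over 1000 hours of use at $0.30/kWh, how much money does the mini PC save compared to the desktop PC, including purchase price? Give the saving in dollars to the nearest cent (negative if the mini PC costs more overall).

desktop PC: $0.00 + (223/1000) kW × 1000 h × $0.30 = $0.00 + $66.9 = $66.9
mini PC: $199.76 + (22/1000) kW × 1000 h × $0.30 = $199.76 + $6.6 = $206.36
Saving = $66.9 − $206.36 = −$139.46

-$139.46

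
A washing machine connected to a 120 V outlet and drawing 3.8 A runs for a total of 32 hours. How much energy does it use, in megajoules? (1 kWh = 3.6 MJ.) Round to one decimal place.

52.5 MJ

Power = 3.8 A × 120 V = 456 W = 0.456 kW
Energy = 0.456 kW × 32 h = 14.592 kWh
= 14.592 × 3.6 MJ = 52.5 MJ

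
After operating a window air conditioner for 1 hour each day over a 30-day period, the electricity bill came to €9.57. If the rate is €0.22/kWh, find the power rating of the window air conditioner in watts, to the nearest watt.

1450 W

Energy = €9.57 ÷ €0.22/kWh = 43.5 kWh
Runtime = 1 h/day × 30 days = 30 h
Power = 43.5 kWh ÷ 30 h = 1.45 kW = 1450 W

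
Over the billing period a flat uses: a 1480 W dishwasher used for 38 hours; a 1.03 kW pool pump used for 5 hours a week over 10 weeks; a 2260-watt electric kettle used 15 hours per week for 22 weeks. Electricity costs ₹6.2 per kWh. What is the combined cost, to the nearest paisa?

₹5291.95

dishwasher: 1.48 kW × 38 h = 56.24 kWh
pool pump: Runtime = 5 h/week × 10 weeks = 50 h
pool pump: 1.03 kW × 50 h = 51.5 kWh
electric kettle: Runtime = 15 h/week × 22 weeks = 330 h
electric kettle: 2.26 kW × 330 h = 745.8 kWh
Total energy = 853.54 kWh
Cost = 853.54 × ₹6.2 = ₹5291.95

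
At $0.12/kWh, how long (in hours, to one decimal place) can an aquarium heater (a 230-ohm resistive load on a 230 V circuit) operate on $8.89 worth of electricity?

322.1 h

Power = V²/R = 230²/230 = 230 W = 0.23 kW
Energy available = $8.89 ÷ $0.12/kWh = 74.0833 kWh
Hours = 74.0833 kWh ÷ 0.23 kW = 322.1 h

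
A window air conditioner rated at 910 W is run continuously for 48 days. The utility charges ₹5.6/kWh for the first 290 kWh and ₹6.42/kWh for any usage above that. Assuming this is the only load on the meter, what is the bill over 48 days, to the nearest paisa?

Runtime = 24 h × 48 = 1152 h
Energy = 0.91 kW × 1152 h = 1048.32 kWh
Tier 1 (0–290 kWh): 290 × ₹5.6 = ₹1624
Above 290 kWh: 758.32 × ₹6.42 = ₹4868.4144
Bill = ₹6492.41

₹6492.41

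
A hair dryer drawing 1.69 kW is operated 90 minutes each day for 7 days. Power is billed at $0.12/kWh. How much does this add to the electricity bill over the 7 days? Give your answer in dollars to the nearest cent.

$2.13

Runtime = 90 min × 7 = 630 min = 10.5 h
Energy = 1.69 kW × 10.5 h = 17.745 kWh
Cost = 17.745 kWh × $0.12/kWh = $2.13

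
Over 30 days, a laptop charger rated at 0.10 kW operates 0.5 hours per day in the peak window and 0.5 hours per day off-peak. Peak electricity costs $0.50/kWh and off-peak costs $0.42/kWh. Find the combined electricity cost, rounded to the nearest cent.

$1.38

Peak energy = 0.1 kW × 0.5 h × 30 = 1.5 kWh
Off-peak energy = 0.1 kW × 0.5 h × 30 = 1.5 kWh
Cost = 1.5 × $0.50 + 1.5 × $0.42 = $0.75 + $0.63 = $1.38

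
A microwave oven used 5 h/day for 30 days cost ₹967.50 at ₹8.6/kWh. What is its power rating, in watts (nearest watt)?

Energy = ₹967.50 ÷ ₹8.6/kWh = 112.5 kWh
Runtime = 5 h/day × 30 days = 150 h
Power = 112.5 kWh ÷ 150 h = 0.75 kW = 750 W

750 W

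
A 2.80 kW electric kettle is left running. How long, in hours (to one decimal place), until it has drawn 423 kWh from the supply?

Hours = 423 kWh ÷ 2.8 kW = 151.1 h

151.1 h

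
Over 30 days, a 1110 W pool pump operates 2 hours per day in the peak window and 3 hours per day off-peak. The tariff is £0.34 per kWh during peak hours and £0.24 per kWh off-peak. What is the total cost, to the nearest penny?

Peak energy = 1.11 kW × 2 h × 30 = 66.6 kWh
Off-peak energy = 1.11 kW × 3 h × 30 = 99.9 kWh
Cost = 66.6 × £0.34 + 99.9 × £0.24 = £22.644 + £23.976 = £46.62

£46.62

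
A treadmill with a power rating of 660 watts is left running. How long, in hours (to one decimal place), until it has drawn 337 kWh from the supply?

510.6 h

Hours = 337 kWh ÷ 0.66 kW = 510.6 h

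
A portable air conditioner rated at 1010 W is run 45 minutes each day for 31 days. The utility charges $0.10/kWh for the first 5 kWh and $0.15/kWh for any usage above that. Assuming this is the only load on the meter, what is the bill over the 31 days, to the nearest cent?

Runtime = 45 min × 31 = 1395 min = 23.25 h
Energy = 1.01 kW × 23.25 h = 23.4825 kWh
Tier 1 (0–5 kWh): 5 × $0.10 = $0.5
Above 5 kWh: 18.4825 × $0.15 = $2.772375
Bill = $3.27

$3.27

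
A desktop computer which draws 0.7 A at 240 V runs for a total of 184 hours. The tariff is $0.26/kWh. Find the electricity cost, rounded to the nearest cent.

$8.04

Power = 0.7 A × 240 V = 168 W = 0.168 kW
Energy = 0.168 kW × 184 h = 30.912 kWh
Cost = 30.912 kWh × $0.26/kWh = $8.04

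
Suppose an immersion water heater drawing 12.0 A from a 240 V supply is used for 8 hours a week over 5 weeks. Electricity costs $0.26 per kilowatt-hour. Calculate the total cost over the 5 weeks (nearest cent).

Power = 12.0 A × 240 V = 2880 W = 2.88 kW
Runtime = 8 h/week × 5 weeks = 40 h
Energy = 2.88 kW × 40 h = 115.2 kWh
Cost = 115.2 kWh × $0.26/kWh = $29.95

$29.95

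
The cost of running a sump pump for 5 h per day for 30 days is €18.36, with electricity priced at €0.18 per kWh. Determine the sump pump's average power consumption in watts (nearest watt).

680 W

Energy = €18.36 ÷ €0.18/kWh = 102 kWh
Runtime = 5 h/day × 30 days = 150 h
Power = 102 kWh ÷ 150 h = 0.68 kW = 680 W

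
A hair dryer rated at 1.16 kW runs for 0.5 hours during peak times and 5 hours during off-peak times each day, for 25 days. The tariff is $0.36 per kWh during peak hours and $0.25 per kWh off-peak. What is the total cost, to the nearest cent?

$41.47

Peak energy = 1.16 kW × 0.5 h × 25 = 14.5 kWh
Off-peak energy = 1.16 kW × 5 h × 25 = 145 kWh
Cost = 14.5 × $0.36 + 145 × $0.25 = $5.22 + $36.25 = $41.47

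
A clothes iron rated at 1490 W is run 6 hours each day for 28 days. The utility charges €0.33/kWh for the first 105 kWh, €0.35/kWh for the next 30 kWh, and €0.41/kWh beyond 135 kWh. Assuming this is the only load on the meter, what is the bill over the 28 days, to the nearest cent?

Runtime = 6 h/day × 28 days = 168 h
Energy = 1.49 kW × 168 h = 250.32 kWh
Tier 1 (0–105 kWh): 105 × €0.33 = €34.65
Tier 2 (105–135 kWh): 30 × €0.35 = €10.5
Above 135 kWh: 115.32 × €0.41 = €47.2812
Bill = €92.43

€92.43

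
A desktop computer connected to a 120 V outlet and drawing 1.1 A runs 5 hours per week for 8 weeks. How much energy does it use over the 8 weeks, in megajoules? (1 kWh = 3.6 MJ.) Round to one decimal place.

Power = 1.1 A × 120 V = 132 W = 0.132 kW
Runtime = 5 h/week × 8 weeks = 40 h
Energy = 0.132 kW × 40 h = 5.28 kWh
= 5.28 × 3.6 MJ = 19.0 MJ

19.0 MJ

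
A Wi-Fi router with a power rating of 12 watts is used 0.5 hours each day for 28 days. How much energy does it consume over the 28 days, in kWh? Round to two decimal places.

Runtime = 0.5 h/day × 28 days = 14 h
Energy = 0.012 kW × 14 h = 0.168 kWh ≈ 0.17 kWh

0.17 kWh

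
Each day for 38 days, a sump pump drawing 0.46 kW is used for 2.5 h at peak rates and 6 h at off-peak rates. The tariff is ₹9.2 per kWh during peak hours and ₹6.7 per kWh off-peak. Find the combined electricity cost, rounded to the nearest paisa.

₹1104.74

Peak energy = 0.46 kW × 2.5 h × 38 = 43.7 kWh
Off-peak energy = 0.46 kW × 6 h × 38 = 104.88 kWh
Cost = 43.7 × ₹9.2 + 104.88 × ₹6.7 = ₹402.04 + ₹702.696 = ₹1104.74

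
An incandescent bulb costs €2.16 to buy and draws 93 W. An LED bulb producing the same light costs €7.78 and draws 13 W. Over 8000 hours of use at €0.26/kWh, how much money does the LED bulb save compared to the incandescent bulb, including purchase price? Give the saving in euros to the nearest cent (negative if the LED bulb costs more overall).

incandescent bulb: €2.16 + (93/1000) kW × 8000 h × €0.26 = €2.16 + €193.44 = €195.6
LED bulb: €7.78 + (13/1000) kW × 8000 h × €0.26 = €7.78 + €27.04 = €34.82
Saving = €195.6 − €34.82 = €160.78

€160.78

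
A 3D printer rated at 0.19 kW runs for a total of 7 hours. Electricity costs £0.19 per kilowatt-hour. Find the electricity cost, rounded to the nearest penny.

£0.25

Energy = 0.19 kW × 7 h = 1.33 kWh
Cost = 1.33 kWh × £0.19/kWh = £0.25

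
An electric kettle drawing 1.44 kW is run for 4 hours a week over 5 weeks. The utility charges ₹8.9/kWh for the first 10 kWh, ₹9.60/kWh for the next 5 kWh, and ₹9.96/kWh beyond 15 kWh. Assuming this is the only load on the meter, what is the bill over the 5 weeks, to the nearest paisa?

₹274.45

Runtime = 4 h/week × 5 weeks = 20 h
Energy = 1.44 kW × 20 h = 28.8 kWh
Tier 1 (0–10 kWh): 10 × ₹8.9 = ₹89
Tier 2 (10–15 kWh): 5 × ₹9.60 = ₹48
Above 15 kWh: 13.8 × ₹9.96 = ₹137.448
Bill = ₹274.45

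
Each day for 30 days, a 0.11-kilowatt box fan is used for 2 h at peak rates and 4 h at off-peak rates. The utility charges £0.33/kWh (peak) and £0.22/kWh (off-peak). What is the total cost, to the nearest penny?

Peak energy = 0.11 kW × 2 h × 30 = 6.6 kWh
Off-peak energy = 0.11 kW × 4 h × 30 = 13.2 kWh
Cost = 6.6 × £0.33 + 13.2 × £0.22 = £2.178 + £2.904 = £5.08

£5.08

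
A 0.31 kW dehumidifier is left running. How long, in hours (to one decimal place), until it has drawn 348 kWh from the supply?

1122.6 h

Hours = 348 kWh ÷ 0.31 kW = 1122.6 h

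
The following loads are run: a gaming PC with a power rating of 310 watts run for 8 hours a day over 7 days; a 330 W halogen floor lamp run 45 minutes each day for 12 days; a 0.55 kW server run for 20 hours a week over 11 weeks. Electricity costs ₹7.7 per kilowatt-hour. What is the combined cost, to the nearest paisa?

gaming PC: Runtime = 8 h/day × 7 days = 56 h
gaming PC: 0.31 kW × 56 h = 17.36 kWh
halogen floor lamp: Runtime = 45 min × 12 = 540 min = 9 h
halogen floor lamp: 0.33 kW × 9 h = 2.97 kWh
server: Runtime = 20 h/week × 11 weeks = 220 h
server: 0.55 kW × 220 h = 121 kWh
Total energy = 141.33 kWh
Cost = 141.33 × ₹7.7 = ₹1088.24

₹1088.24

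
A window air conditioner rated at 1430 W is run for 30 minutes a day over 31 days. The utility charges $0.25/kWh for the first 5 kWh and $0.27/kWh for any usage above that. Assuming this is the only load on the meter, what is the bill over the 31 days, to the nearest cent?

Runtime = 30 min × 31 = 930 min = 15.5 h
Energy = 1.43 kW × 15.5 h = 22.165 kWh
Tier 1 (0–5 kWh): 5 × $0.25 = $1.25
Above 5 kWh: 17.165 × $0.27 = $4.63455
Bill = $5.88

$5.88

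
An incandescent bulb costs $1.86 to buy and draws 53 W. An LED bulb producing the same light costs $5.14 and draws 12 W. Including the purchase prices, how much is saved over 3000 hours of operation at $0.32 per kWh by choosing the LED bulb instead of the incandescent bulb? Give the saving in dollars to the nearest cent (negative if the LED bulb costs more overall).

incandescent bulb: $1.86 + (53/1000) kW × 3000 h × $0.32 = $1.86 + $50.88 = $52.74
LED bulb: $5.14 + (12/1000) kW × 3000 h × $0.32 = $5.14 + $11.52 = $16.66
Saving = $52.74 − $16.66 = $36.08

$36.08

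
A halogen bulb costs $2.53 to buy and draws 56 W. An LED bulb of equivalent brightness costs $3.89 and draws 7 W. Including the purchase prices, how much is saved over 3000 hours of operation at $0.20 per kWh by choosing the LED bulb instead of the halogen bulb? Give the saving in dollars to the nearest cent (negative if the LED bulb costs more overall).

halogen bulb: $2.53 + (56/1000) kW × 3000 h × $0.20 = $2.53 + $33.6 = $36.13
LED bulb: $3.89 + (7/1000) kW × 3000 h × $0.20 = $3.89 + $4.2 = $8.09
Saving = $36.13 − $8.09 = $28.04

$28.04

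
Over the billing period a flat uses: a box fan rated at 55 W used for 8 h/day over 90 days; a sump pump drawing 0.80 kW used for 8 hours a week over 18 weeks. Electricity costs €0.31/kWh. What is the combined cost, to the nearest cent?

€47.99

box fan: Runtime = 8 h/day × 90 days = 720 h
box fan: 0.055 kW × 720 h = 39.6 kWh
sump pump: Runtime = 8 h/week × 18 weeks = 144 h
sump pump: 0.8 kW × 144 h = 115.2 kWh
Total energy = 154.8 kWh
Cost = 154.8 × €0.31 = €47.99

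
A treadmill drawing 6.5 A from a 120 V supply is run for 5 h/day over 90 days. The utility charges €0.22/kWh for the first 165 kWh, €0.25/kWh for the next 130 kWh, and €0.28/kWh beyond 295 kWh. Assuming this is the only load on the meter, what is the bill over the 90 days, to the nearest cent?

Power = 6.5 A × 120 V = 780 W = 0.78 kW
Runtime = 5 h/day × 90 days = 450 h
Energy = 0.78 kW × 450 h = 351 kWh
Tier 1 (0–165 kWh): 165 × €0.22 = €36.3
Tier 2 (165–295 kWh): 130 × €0.25 = €32.5
Above 295 kWh: 56 × €0.28 = €15.68
Bill = €84.48

€84.48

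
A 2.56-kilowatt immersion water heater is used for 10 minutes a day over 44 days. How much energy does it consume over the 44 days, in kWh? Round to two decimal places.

Runtime = 10 min × 44 = 440 min = 7.333333… h
Energy = 2.56 kW × 7.333333… h = 18.773333… kWh ≈ 18.77 kWh

18.77 kWh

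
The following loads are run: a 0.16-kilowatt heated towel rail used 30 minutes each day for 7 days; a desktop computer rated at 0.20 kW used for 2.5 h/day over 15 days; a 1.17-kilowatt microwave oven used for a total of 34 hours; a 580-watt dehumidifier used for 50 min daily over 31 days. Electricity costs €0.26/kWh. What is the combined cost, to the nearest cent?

heated towel rail: Runtime = 30 min × 7 = 210 min = 3.5 h
heated towel rail: 0.16 kW × 3.5 h = 0.56 kWh
desktop computer: Runtime = 2.5 h/day × 15 days = 37.5 h
desktop computer: 0.2 kW × 37.5 h = 7.5 kWh
microwave oven: 1.17 kW × 34 h = 39.78 kWh
dehumidifier: Runtime = 50 min × 31 = 1550 min = 25.833333… h
dehumidifier: 0.58 kW × 25.833333… h = 14.983333… kWh
Total energy = 62.823333… kWh
Cost = 62.823333… × €0.26 = €16.33

€16.33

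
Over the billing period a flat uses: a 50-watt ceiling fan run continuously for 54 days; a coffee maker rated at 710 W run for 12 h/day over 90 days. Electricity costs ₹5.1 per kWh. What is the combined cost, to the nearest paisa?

ceiling fan: Runtime = 24 h × 54 = 1296 h
ceiling fan: 0.05 kW × 1296 h = 64.8 kWh
coffee maker: Runtime = 12 h/day × 90 days = 1080 h
coffee maker: 0.71 kW × 1080 h = 766.8 kWh
Total energy = 831.6 kWh
Cost = 831.6 × ₹5.1 = ₹4241.16

₹4241.16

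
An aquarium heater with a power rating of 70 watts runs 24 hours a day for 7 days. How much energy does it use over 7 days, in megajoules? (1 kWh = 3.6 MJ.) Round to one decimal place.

Runtime = 24 h × 7 = 168 h
Energy = 0.07 kW × 168 h = 11.76 kWh
= 11.76 × 3.6 MJ = 42.3 MJ

42.3 MJ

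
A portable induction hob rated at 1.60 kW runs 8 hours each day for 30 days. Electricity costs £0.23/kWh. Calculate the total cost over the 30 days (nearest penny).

Runtime = 8 h/day × 30 days = 240 h
Energy = 1.6 kW × 240 h = 384 kWh
Cost = 384 kWh × £0.23/kWh = £88.32

£88.32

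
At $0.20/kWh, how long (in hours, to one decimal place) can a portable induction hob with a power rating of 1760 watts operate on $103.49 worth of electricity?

Energy available = $103.49 ÷ $0.20/kWh = 517.45 kWh
Hours = 517.45 kWh ÷ 1.76 kW = 294.0 h

294.0 h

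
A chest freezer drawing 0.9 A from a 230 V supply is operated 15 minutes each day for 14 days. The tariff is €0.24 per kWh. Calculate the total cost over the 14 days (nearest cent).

€0.17

Power = 0.9 A × 230 V = 207 W = 0.207 kW
Runtime = 15 min × 14 = 210 min = 3.5 h
Energy = 0.207 kW × 3.5 h = 0.7245 kWh
Cost = 0.7245 kWh × €0.24/kWh = €0.17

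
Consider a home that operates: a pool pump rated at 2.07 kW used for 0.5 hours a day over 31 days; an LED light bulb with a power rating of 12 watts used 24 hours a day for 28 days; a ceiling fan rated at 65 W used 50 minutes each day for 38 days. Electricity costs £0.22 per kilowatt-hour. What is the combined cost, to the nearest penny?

£9.29

pool pump: Runtime = 0.5 h/day × 31 days = 15.5 h
pool pump: 2.07 kW × 15.5 h = 32.085 kWh
LED light bulb: Runtime = 24 h × 28 = 672 h
LED light bulb: 0.012 kW × 672 h = 8.064 kWh
ceiling fan: Runtime = 50 min × 38 = 1900 min = 31.666666… h
ceiling fan: 0.065 kW × 31.666666… h = 2.058333… kWh
Total energy = 42.207333… kWh
Cost = 42.207333… × £0.22 = £9.29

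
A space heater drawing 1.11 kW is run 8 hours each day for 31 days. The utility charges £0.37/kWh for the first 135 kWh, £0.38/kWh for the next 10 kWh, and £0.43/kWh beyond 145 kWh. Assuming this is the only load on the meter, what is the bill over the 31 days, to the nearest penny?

£109.77

Runtime = 8 h/day × 31 days = 248 h
Energy = 1.11 kW × 248 h = 275.28 kWh
Tier 1 (0–135 kWh): 135 × £0.37 = £49.95
Tier 2 (135–145 kWh): 10 × £0.38 = £3.8
Above 145 kWh: 130.28 × £0.43 = £56.0204
Bill = £109.77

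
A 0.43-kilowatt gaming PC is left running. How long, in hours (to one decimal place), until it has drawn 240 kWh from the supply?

558.1 h

Hours = 240 kWh ÷ 0.43 kW = 558.1 h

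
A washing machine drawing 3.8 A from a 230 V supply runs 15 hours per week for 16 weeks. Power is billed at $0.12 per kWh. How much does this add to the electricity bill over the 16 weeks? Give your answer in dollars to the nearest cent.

Power = 3.8 A × 230 V = 874 W = 0.874 kW
Runtime = 15 h/week × 16 weeks = 240 h
Energy = 0.874 kW × 240 h = 209.76 kWh
Cost = 209.76 kWh × $0.12/kWh = $25.17

$25.17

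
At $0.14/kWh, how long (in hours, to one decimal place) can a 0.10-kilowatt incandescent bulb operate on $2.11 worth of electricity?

Energy available = $2.11 ÷ $0.14/kWh = 15.0714 kWh
Hours = 15.0714 kWh ÷ 0.1 kW = 150.7 h

150.7 h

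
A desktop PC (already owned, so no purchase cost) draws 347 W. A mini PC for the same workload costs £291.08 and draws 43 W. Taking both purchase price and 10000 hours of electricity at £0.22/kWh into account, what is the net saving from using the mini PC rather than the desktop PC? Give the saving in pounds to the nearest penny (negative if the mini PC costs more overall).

desktop PC: £0.00 + (347/1000) kW × 10000 h × £0.22 = £0.00 + £763.4 = £763.4
mini PC: £291.08 + (43/1000) kW × 10000 h × £0.22 = £291.08 + £94.6 = £385.68
Saving = £763.4 − £385.68 = £377.72

£377.72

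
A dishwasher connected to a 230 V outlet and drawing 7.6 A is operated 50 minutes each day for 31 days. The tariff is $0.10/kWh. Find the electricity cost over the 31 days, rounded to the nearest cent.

Power = 7.6 A × 230 V = 1748 W = 1.748 kW
Runtime = 50 min × 31 = 1550 min = 25.833333… h
Energy = 1.748 kW × 25.833333… h = 45.156666… kWh
Cost = 45.156666… kWh × $0.10/kWh = $4.52

$4.52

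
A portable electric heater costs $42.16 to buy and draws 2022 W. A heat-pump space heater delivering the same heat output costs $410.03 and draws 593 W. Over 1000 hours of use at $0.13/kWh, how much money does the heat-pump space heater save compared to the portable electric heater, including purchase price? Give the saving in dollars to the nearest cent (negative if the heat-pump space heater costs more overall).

-$182.10

portable electric heater: $42.16 + (2022/1000) kW × 1000 h × $0.13 = $42.16 + $262.86 = $305.02
heat-pump space heater: $410.03 + (593/1000) kW × 1000 h × $0.13 = $410.03 + $77.09 = $487.12
Saving = $305.02 − $487.12 = −$182.1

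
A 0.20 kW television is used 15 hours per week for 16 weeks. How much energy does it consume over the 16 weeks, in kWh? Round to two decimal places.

48.00 kWh

Runtime = 15 h/week × 16 weeks = 240 h
Energy = 0.2 kW × 240 h = 48 kWh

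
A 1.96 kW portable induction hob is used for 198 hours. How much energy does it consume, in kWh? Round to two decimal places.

388.08 kWh

Energy = 1.96 kW × 198 h = 388.08 kWh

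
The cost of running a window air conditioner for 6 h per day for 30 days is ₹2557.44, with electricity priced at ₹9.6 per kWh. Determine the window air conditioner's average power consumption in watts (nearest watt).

Energy = ₹2557.44 ÷ ₹9.6/kWh = 266.4 kWh
Runtime = 6 h/day × 30 days = 180 h
Power = 266.4 kWh ÷ 180 h = 1.48 kW = 1480 W

1480 W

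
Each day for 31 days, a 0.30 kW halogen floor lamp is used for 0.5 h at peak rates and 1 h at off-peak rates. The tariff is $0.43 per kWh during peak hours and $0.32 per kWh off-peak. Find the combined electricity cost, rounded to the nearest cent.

Peak energy = 0.3 kW × 0.5 h × 31 = 4.65 kWh
Off-peak energy = 0.3 kW × 1 h × 31 = 9.3 kWh
Cost = 4.65 × $0.43 + 9.3 × $0.32 = $1.9995 + $2.976 = $4.98

$4.98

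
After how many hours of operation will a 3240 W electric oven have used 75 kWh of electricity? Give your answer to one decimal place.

23.1 h

Hours = 75 kWh ÷ 3.24 kW = 23.1 h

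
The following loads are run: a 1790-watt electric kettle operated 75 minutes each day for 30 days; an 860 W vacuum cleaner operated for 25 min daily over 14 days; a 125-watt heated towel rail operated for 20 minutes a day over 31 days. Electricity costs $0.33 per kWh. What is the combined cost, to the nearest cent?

electric kettle: Runtime = 75 min × 30 = 2250 min = 37.5 h
electric kettle: 1.79 kW × 37.5 h = 67.125 kWh
vacuum cleaner: Runtime = 25 min × 14 = 350 min = 5.833333… h
vacuum cleaner: 0.86 kW × 5.833333… h = 5.016666… kWh
heated towel rail: Runtime = 20 min × 31 = 620 min = 10.333333… h
heated towel rail: 0.125 kW × 10.333333… h = 1.291666… kWh
Total energy = 73.433333… kWh
Cost = 73.433333… × $0.33 = $24.23

$24.23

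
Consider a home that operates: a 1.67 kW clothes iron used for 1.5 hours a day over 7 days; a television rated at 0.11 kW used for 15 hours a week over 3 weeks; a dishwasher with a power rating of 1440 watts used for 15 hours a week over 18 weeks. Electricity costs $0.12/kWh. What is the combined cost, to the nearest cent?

$49.35

clothes iron: Runtime = 1.5 h/day × 7 days = 10.5 h
clothes iron: 1.67 kW × 10.5 h = 17.535 kWh
television: Runtime = 15 h/week × 3 weeks = 45 h
television: 0.11 kW × 45 h = 4.95 kWh
dishwasher: Runtime = 15 h/week × 18 weeks = 270 h
dishwasher: 1.44 kW × 270 h = 388.8 kWh
Total energy = 411.285 kWh
Cost = 411.285 × $0.12 = $49.35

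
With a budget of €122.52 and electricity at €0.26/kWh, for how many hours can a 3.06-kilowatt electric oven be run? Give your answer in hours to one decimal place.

154.0 h

Energy available = €122.52 ÷ €0.26/kWh = 471.2308 kWh
Hours = 471.2308 kWh ÷ 3.06 kW = 154.0 h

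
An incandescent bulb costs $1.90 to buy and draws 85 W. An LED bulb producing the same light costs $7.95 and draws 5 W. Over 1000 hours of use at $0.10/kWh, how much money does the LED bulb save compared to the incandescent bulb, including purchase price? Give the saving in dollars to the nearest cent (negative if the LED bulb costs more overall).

$1.95

incandescent bulb: $1.90 + (85/1000) kW × 1000 h × $0.10 = $1.90 + $8.5 = $10.4
LED bulb: $7.95 + (5/1000) kW × 1000 h × $0.10 = $7.95 + $0.5 = $8.45
Saving = $10.4 − $8.45 = $1.95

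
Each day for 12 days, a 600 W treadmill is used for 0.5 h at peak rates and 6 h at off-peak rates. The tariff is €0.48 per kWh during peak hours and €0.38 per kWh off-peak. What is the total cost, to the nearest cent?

Peak energy = 0.6 kW × 0.5 h × 12 = 3.6 kWh
Off-peak energy = 0.6 kW × 6 h × 12 = 43.2 kWh
Cost = 3.6 × €0.48 + 43.2 × €0.38 = €1.728 + €16.416 = €18.14

€18.14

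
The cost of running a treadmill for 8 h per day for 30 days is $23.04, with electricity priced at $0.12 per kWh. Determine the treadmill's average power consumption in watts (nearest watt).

800 W

Energy = $23.04 ÷ $0.12/kWh = 192 kWh
Runtime = 8 h/day × 30 days = 240 h
Power = 192 kWh ÷ 240 h = 0.8 kW = 800 W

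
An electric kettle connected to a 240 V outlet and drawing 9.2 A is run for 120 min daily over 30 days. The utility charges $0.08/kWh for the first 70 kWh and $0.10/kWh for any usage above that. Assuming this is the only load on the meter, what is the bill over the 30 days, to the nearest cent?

Power = 9.2 A × 240 V = 2208 W = 2.208 kW
Runtime = 120 min × 30 = 3600 min = 60 h
Energy = 2.208 kW × 60 h = 132.48 kWh
Tier 1 (0–70 kWh): 70 × $0.08 = $5.6
Above 70 kWh: 62.48 × $0.10 = $6.248
Bill = $11.85

$11.85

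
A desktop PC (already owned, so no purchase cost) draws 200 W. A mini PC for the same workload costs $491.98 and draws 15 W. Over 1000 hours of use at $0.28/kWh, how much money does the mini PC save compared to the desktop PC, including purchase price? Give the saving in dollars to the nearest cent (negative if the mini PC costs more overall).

desktop PC: $0.00 + (200/1000) kW × 1000 h × $0.28 = $0.00 + $56 = $56
mini PC: $491.98 + (15/1000) kW × 1000 h × $0.28 = $491.98 + $4.2 = $496.18
Saving = $56 − $496.18 = −$440.18

-$440.18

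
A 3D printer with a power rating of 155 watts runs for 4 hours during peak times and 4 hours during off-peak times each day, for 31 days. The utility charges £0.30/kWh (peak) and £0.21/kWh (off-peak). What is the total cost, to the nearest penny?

Peak energy = 0.155 kW × 4 h × 31 = 19.22 kWh
Off-peak energy = 0.155 kW × 4 h × 31 = 19.22 kWh
Cost = 19.22 × £0.30 + 19.22 × £0.21 = £5.766 + £4.0362 = £9.80

£9.80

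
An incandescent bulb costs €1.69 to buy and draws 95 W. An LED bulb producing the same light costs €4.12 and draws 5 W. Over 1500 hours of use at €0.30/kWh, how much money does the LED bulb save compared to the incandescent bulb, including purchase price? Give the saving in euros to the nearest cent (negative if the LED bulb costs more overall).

€38.07

incandescent bulb: €1.69 + (95/1000) kW × 1500 h × €0.30 = €1.69 + €42.75 = €44.44
LED bulb: €4.12 + (5/1000) kW × 1500 h × €0.30 = €4.12 + €2.25 = €6.37
Saving = €44.44 − €6.37 = €38.07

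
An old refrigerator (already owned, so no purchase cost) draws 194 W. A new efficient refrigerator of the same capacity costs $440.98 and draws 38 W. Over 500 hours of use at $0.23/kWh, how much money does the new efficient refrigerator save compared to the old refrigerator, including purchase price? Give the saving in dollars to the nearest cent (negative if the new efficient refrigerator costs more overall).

-$423.04

old refrigerator: $0.00 + (194/1000) kW × 500 h × $0.23 = $0.00 + $22.31 = $22.31
new efficient refrigerator: $440.98 + (38/1000) kW × 500 h × $0.23 = $440.98 + $4.37 = $445.35
Saving = $22.31 − $445.35 = −$423.04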